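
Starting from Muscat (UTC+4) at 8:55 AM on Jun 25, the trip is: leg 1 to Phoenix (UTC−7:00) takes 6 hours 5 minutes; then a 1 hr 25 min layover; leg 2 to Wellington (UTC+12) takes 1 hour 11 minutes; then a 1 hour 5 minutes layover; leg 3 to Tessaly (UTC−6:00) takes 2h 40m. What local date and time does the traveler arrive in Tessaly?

Convert departure to UTC: 8:55 AM − 4:00 = 4:55 AM UTC on Jun 25.
Add 6 hours 5 minutes leg 1 → 11:00 AM UTC.
Add 1 hour 25 minutes layover in Phoenix → 12:25 PM UTC.
Add 1 hour and 11 minutes leg 2 → 1:36 PM UTC.
Add 1 hour 5 minutes layover in Wellington → 2:41 PM UTC.
Add 2 hours and 40 minutes leg 3 → 5:21 PM UTC.
Tessaly is UTC−6:00, so local arrival = 5:21 PM − 6:00 = 11:21 AM on Jun 25.

11:21 AM on Jun 25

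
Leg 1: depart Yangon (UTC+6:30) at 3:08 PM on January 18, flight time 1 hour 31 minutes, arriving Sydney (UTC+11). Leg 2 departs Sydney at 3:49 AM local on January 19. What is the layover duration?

6 hours 40 minutes

Convert departure to UTC: 3:08 PM − 6:30 = 8:38 AM UTC on Jan 18.
Add 1 hour 31 minutes flight time → 10:09 AM UTC.
Sydney is UTC+11:00, so local arrival = 10:09 AM + 11:00 = 9:09 PM on Jan 18.
Layover = 3:49 AM − 9:09 PM (+1 day) = 6 hours 40 minutes.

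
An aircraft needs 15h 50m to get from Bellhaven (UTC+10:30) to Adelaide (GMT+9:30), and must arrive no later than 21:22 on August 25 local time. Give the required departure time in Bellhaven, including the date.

Target arrival in UTC: 21:22 − 9:30 = 11:52 on Aug 25.
Subtract 15 hours and 50 minutes → departure 20:02 UTC on Aug 24.
Bellhaven is UTC+10:30: 20:02 + 10:30 = 06:32 on Aug 25.

06:32 on Aug 25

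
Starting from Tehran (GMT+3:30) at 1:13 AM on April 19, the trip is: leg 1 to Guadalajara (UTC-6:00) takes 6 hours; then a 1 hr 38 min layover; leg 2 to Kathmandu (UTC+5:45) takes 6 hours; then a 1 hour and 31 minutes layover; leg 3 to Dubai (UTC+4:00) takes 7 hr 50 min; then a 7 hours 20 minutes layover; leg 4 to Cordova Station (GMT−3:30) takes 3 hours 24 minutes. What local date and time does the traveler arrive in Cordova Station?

3:56 AM on April 20

Convert departure to UTC: 1:13 AM − 3:30 = 9:43 PM UTC on Apr 18.
Add 6 hours leg 1 → 3:43 AM UTC (Apr 19).
Add 1 hour 38 minutes layover in Guadalajara → 5:21 AM UTC.
Add 6 hours leg 2 → 11:21 AM UTC.
Add 1 hour 31 minutes layover in Kathmandu → 12:52 PM UTC.
Add 7 hours and 50 minutes leg 3 → 8:42 PM UTC.
Add 7 hours 20 minutes layover in Dubai → 4:02 AM UTC (Apr 20).
Add 3 hours 24 minutes leg 4 → 7:26 AM UTC.
Cordova Station is UTC−3:30, so local arrival = 7:26 AM − 3:30 = 3:56 AM on Apr 20.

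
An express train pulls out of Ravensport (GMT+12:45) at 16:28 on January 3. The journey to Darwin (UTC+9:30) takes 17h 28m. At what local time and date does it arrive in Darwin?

06:41 on Jan 4

Convert departure to UTC: 16:28 − 12:45 = 03:43 UTC on Jan 3.
Add 17 hours 28 minutes travel time → 21:11 UTC.
Darwin is UTC+9:30, so local arrival = 21:11 + 9:30 = 06:41 on Jan 4.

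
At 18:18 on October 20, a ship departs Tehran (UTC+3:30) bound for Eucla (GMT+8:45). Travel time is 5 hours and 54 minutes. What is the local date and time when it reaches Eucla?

Eucla is 5:15 ahead of Tehran.
After 5 hours 54 minutes it is 00:12 (Oct 21) in Tehran.
Shift by the zone difference: 00:12 + 5:15 = 05:27 on Oct 21 in Eucla.

05:27 on Oct 21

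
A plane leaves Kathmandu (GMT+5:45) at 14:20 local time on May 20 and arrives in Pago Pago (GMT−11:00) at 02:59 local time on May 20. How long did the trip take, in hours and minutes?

5 hours 24 minutes

Departure in UTC: 14:20 − 5:45 = 08:35 on May 20.
Arrival in UTC: 02:59 + 11:00 = 13:59 on May 20.
Elapsed = 13:59 − 08:35 = 5 hours 24 minutes.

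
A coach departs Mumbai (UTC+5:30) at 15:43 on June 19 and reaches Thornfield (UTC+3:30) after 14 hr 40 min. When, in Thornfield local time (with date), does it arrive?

04:23 on June 20

Convert departure to UTC: 15:43 − 5:30 = 10:13 UTC on Jun 19.
Add 14 hours and 40 minutes travel time → 00:53 UTC (Jun 20).
Thornfield is UTC+3:30, so local arrival = 00:53 + 3:30 = 04:23 on Jun 20.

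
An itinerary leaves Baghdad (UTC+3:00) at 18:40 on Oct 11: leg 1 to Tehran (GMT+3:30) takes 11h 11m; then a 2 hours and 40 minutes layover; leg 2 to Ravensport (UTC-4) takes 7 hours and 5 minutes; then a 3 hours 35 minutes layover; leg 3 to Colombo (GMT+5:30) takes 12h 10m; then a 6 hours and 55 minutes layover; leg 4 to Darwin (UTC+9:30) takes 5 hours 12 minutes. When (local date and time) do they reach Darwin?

Convert departure to UTC: 18:40 − 3:00 = 15:40 UTC on Oct 11.
Add 11 hours 11 minutes leg 1 → 02:51 UTC (Oct 12).
Add 2 hours and 40 minutes layover in Tehran → 05:31 UTC.
Add 7 hours 5 minutes leg 2 → 12:36 UTC.
Add 3 hours 35 minutes layover in Ravensport → 16:11 UTC.
Add 12 hours 10 minutes leg 3 → 04:21 UTC (Oct 13).
Add 6 hours and 55 minutes layover in Colombo → 11:16 UTC.
Add 5 hours 12 minutes leg 4 → 16:28 UTC.
Darwin is UTC+9:30, so local arrival = 16:28 + 9:30 = 01:58 on Oct 14.

01:58 on Oct 14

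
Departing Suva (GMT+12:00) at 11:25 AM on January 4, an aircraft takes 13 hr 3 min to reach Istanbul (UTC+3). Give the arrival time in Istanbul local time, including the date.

Convert departure to UTC: 11:25 AM − 12:00 = 11:25 PM UTC on Jan 3.
Add 13 hours 3 minutes travel time → 12:28 PM UTC (Jan 4).
Istanbul is UTC+3:00, so local arrival = 12:28 PM + 3:00 = 3:28 PM on Jan 4.

3:28 PM on January 4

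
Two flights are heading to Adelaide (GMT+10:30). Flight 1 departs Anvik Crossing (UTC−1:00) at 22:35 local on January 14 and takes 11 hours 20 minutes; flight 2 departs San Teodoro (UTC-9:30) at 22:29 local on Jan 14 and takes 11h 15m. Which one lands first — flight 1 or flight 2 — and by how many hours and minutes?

Flight 1 in UTC: 22:35 + 1:00 = 23:35 on Jan 14.
+11 hours and 20 minutes → arrive 10:55 UTC on Jan 15.
Flight 2 in UTC: 22:29 + 9:30 = 07:59 on Jan 15.
+11 hours and 15 minutes → arrive 19:14 UTC on Jan 15.
Flight 1 lands earlier by 8 hours 19 minutes.

the first, by 8 hours 19 minutes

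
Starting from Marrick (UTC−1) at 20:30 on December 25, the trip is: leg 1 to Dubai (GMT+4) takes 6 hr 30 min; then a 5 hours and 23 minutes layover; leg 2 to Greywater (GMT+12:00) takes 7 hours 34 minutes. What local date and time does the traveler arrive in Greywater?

04:57 on Dec 27

Convert departure to UTC: 20:30 + 1:00 = 21:30 UTC on Dec 25.
Add 6 hours 30 minutes leg 1 → 04:00 UTC (Dec 26).
Add 5 hours 23 minutes layover in Dubai → 09:23 UTC.
Add 7 hours 34 minutes leg 2 → 16:57 UTC.
Greywater is UTC+12:00, so local arrival = 16:57 + 12:00 = 04:57 on Dec 27.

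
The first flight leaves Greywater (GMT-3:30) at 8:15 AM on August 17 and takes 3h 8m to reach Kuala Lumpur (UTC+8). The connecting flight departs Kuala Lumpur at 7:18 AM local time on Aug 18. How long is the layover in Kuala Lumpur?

8 hours 25 minutes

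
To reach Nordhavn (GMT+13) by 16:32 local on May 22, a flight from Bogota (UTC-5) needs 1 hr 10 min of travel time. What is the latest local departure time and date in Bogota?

Target arrival in UTC: 16:32 − 13:00 = 03:32 on May 22.
Subtract 1 hour and 10 minutes → departure 02:22 UTC on May 22.
Bogota is UTC−5:00: 02:22 − 5:00 = 21:22 on May 21.

21:22 on May 21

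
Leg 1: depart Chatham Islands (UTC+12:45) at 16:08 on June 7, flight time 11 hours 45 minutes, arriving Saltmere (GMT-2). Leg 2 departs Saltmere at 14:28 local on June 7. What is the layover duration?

Convert departure to UTC: 16:08 − 12:45 = 03:23 UTC on Jun 7.
Add 11 hours and 45 minutes flight time → 15:08 UTC.
Saltmere is UTC−2:00, so local arrival = 15:08 − 2:00 = 13:08 on Jun 7.
Layover = 14:28 − 13:08 = 1 hour 20 minutes.

1 hour 20 minutes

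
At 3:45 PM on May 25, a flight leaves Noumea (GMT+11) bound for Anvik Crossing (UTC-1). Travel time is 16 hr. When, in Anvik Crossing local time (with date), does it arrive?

Convert departure to UTC: 3:45 PM − 11:00 = 4:45 AM UTC on May 25.
Add 16 hours travel time → 8:45 PM UTC.
Anvik Crossing is UTC−1:00, so local arrival = 8:45 PM − 1:00 = 7:45 PM on May 25.

7:45 PM on May 25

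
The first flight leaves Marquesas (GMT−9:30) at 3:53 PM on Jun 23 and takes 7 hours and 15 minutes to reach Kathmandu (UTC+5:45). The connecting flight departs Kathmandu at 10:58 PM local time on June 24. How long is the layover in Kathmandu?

8 hours 35 minutes

Convert departure to UTC: 3:53 PM + 9:30 = 1:23 AM UTC on Jun 24.
Add 7 hours 15 minutes flight time → 8:38 AM UTC.
Kathmandu is UTC+5:45, so local arrival = 8:38 AM + 5:45 = 2:23 PM on Jun 24.
Layover = 10:58 PM − 2:23 PM = 8 hours 35 minutes.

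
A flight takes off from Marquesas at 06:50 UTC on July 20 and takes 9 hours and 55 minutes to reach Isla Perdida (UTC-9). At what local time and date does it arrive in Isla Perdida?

Departure is given in UTC: 06:50 on Jul 20.
Add 9 hours and 55 minutes → 16:45 UTC.
Isla Perdida is UTC−9:00: 16:45 − 9:00 = 07:45 on Jul 20.

07:45 on July 20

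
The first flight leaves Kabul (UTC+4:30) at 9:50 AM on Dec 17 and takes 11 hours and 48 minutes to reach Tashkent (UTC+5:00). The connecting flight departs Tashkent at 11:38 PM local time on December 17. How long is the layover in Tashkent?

Convert departure to UTC: 9:50 AM − 4:30 = 5:20 AM UTC on Dec 17.
Add 11 hours 48 minutes flight time → 5:08 PM UTC.
Tashkent is UTC+5:00, so local arrival = 5:08 PM + 5:00 = 10:08 PM on Dec 17.
Layover = 11:38 PM − 10:08 PM = 1 hour 30 minutes.

1 hour 30 minutes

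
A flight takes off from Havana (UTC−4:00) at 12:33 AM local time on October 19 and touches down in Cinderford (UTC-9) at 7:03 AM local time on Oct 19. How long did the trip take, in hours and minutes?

11 hours 30 minutes

Departure in UTC: 12:33 AM + 4:00 = 4:33 AM on Oct 19.
Arrival in UTC: 7:03 AM + 9:00 = 4:03 PM on Oct 19.
Elapsed = 4:03 PM − 4:33 AM = 11 hours 30 minutes.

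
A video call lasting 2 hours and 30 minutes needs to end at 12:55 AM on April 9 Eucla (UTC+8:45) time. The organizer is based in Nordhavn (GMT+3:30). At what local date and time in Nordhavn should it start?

5:10 PM on Apr 8

Target end time in UTC: 12:55 AM − 8:45 = 4:10 PM on Apr 8.
Subtract 2 hours and 30 minutes → start 1:40 PM UTC on Apr 8.
Nordhavn is UTC+3:30: 1:40 PM + 3:30 = 5:10 PM on Apr 8.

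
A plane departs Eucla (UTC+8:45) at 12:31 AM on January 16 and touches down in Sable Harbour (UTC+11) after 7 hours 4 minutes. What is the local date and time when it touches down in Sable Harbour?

Sable Harbour is 2:15 ahead of Eucla.
After 7 hours 4 minutes it is 7:35 AM in Eucla.
Shift by the zone difference: 7:35 AM + 2:15 = 9:50 AM on Jan 16 in Sable Harbour.

9:50 AM on January 16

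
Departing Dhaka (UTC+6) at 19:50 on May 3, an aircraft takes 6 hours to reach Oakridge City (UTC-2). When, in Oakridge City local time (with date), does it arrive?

17:50 on May 3

Convert departure to UTC: 19:50 − 6:00 = 13:50 UTC on May 3.
Add 6 hours travel time → 19:50 UTC.
Oakridge City is UTC−2:00, so local arrival = 19:50 − 2:00 = 17:50 on May 3.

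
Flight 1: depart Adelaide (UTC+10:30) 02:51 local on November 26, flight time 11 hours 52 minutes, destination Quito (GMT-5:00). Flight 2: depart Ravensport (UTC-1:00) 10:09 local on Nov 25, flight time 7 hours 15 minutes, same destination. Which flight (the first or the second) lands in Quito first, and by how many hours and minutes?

Flight 1 in UTC: 02:51 − 10:30 = 16:21 on Nov 25.
+11 hours and 52 minutes → arrive 04:13 UTC on Nov 26.
Flight 2 in UTC: 10:09 + 1:00 = 11:09 on Nov 25.
+7 hours 15 minutes → arrive 18:24 UTC on Nov 25.
Flight 2 lands earlier by 9 hours 49 minutes.

the second, by 9 hours 49 minutes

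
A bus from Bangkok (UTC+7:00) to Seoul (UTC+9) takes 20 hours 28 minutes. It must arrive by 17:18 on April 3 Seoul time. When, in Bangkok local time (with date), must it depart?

Target arrival in UTC: 17:18 − 9:00 = 08:18 on Apr 3.
Subtract 20 hours and 28 minutes → departure 11:50 UTC on Apr 2.
Bangkok is UTC+7:00: 11:50 + 7:00 = 18:50 on Apr 2.

18:50 on April 2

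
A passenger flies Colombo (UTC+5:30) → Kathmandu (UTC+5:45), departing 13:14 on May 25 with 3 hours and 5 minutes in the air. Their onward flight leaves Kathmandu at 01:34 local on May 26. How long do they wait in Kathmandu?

Convert departure to UTC: 13:14 − 5:30 = 07:44 UTC on May 25.
Add 3 hours 5 minutes flight time → 10:49 UTC.
Kathmandu is UTC+5:45, so local arrival = 10:49 + 5:45 = 16:34 on May 25.
Layover = 01:34 − 16:34 (+1 day) = 9 hours.

9 hours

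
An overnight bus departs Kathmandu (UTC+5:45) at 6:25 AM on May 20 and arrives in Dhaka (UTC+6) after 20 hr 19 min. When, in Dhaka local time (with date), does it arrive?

Convert departure to UTC: 6:25 AM − 5:45 = 12:40 AM UTC on May 20.
Add 20 hours 19 minutes travel time → 8:59 PM UTC.
Dhaka is UTC+6:00, so local arrival = 8:59 PM + 6:00 = 2:59 AM on May 21.

2:59 AM on May 21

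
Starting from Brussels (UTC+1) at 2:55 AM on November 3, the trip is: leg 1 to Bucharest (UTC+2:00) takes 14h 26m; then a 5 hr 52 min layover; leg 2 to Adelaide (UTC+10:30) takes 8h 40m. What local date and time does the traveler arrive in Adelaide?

5:23 PM on November 4

Convert departure to UTC: 2:55 AM − 1:00 = 1:55 AM UTC on Nov 3.
Add 14 hours and 26 minutes leg 1 → 4:21 PM UTC.
Add 5 hours and 52 minutes layover in Bucharest → 10:13 PM UTC.
Add 8 hours 40 minutes leg 2 → 6:53 AM UTC (Nov 4).
Adelaide is UTC+10:30, so local arrival = 6:53 AM + 10:30 = 5:23 PM on Nov 4.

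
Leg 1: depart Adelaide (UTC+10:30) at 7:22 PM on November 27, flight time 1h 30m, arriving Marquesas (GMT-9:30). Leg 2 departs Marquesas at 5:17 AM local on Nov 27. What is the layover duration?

Convert departure to UTC: 7:22 PM − 10:30 = 8:52 AM UTC on Nov 27.
Add 1 hour and 30 minutes flight time → 10:22 AM UTC.
Marquesas is UTC−9:30, so local arrival = 10:22 AM − 9:30 = 12:52 AM on Nov 27.
Layover = 5:17 AM − 12:52 AM = 4 hours 25 minutes.

4 hours 25 minutes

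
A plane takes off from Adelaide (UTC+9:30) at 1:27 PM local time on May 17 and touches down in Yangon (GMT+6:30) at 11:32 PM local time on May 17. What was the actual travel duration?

13 hours 5 minutes

Departure in UTC: 1:27 PM − 9:30 = 3:57 AM on May 17.
Arrival in UTC: 11:32 PM − 6:30 = 5:02 PM on May 17.
Elapsed = 5:02 PM − 3:57 AM = 13 hours 5 minutes.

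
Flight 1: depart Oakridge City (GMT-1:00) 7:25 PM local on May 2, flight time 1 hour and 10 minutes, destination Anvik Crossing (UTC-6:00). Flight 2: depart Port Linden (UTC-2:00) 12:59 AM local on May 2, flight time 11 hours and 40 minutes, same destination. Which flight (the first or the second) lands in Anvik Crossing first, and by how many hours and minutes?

the second, by 6 hours 56 minutes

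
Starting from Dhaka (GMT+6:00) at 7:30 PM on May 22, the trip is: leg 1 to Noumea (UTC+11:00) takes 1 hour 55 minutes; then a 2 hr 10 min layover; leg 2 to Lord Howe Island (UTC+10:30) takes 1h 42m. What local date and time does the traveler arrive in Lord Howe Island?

Convert departure to UTC: 7:30 PM − 6:00 = 1:30 PM UTC on May 22.
Add 1 hour 55 minutes leg 1 → 3:25 PM UTC.
Add 2 hours and 10 minutes layover in Noumea → 5:35 PM UTC.
Add 1 hour 42 minutes leg 2 → 7:17 PM UTC.
Lord Howe Island is UTC+10:30, so local arrival = 7:17 PM + 10:30 = 5:47 AM on May 23.

5:47 AM on May 23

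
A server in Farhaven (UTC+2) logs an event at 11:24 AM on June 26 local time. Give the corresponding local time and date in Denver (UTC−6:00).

3:24 AM on Jun 26

In UTC: 11:24 AM − 2:00 = 9:24 AM on Jun 26.
Denver is UTC−6:00: 9:24 AM − 6:00 = 3:24 AM on Jun 26.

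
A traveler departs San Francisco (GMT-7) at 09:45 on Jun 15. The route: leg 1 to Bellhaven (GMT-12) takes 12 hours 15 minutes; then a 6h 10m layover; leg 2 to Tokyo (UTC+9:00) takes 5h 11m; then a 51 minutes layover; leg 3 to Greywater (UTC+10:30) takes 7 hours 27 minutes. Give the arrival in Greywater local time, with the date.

11:09 on June 17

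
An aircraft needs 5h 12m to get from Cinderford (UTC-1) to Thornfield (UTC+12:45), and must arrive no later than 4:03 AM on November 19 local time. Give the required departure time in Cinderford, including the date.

9:06 AM on Nov 18

Target arrival in UTC: 4:03 AM − 12:45 = 3:18 PM on Nov 18.
Subtract 5 hours and 12 minutes → departure 10:06 AM UTC on Nov 18.
Cinderford is UTC−1:00: 10:06 AM − 1:00 = 9:06 AM on Nov 18.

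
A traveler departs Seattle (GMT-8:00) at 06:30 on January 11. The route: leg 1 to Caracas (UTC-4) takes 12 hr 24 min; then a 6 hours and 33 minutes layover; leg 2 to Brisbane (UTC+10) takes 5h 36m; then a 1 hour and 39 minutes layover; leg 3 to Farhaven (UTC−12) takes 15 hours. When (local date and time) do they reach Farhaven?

Convert departure to UTC: 06:30 + 8:00 = 14:30 UTC on Jan 11.
Add 12 hours and 24 minutes leg 1 → 02:54 UTC (Jan 12).
Add 6 hours and 33 minutes layover in Caracas → 09:27 UTC.
Add 5 hours 36 minutes leg 2 → 15:03 UTC.
Add 1 hour 39 minutes layover in Brisbane → 16:42 UTC.
Add 15 hours leg 3 → 07:42 UTC (Jan 13).
Farhaven is UTC−12:00, so local arrival = 07:42 − 12:00 = 19:42 on Jan 12.

19:42 on January 12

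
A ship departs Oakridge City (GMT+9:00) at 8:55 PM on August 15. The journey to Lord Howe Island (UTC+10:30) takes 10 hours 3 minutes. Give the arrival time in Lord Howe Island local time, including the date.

Convert departure to UTC: 8:55 PM − 9:00 = 11:55 AM UTC on Aug 15.
Add 10 hours and 3 minutes travel time → 9:58 PM UTC.
Lord Howe Island is UTC+10:30, so local arrival = 9:58 PM + 10:30 = 8:28 AM on Aug 16.

8:28 AM on Aug 16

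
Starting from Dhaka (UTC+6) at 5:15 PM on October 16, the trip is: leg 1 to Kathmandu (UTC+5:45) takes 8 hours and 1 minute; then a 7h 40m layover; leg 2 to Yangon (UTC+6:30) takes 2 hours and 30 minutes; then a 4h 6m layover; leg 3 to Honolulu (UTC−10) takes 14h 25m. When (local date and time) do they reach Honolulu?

Convert departure to UTC: 5:15 PM − 6:00 = 11:15 AM UTC on Oct 16.
Add 8 hours 1 minute leg 1 → 7:16 PM UTC.
Add 7 hours and 40 minutes layover in Kathmandu → 2:56 AM UTC (Oct 17).
Add 2 hours 30 minutes leg 2 → 5:26 AM UTC.
Add 4 hours and 6 minutes layover in Yangon → 9:32 AM UTC.
Add 14 hours 25 minutes leg 3 → 11:57 PM UTC.
Honolulu is UTC−10:00, so local arrival = 11:57 PM − 10:00 = 1:57 PM on Oct 17.

1:57 PM on October 17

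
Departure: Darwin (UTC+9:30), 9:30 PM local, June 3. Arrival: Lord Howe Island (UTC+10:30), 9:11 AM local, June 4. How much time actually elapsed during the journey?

10 hours 41 minutes

Departure in UTC: 9:30 PM − 9:30 = 12:00 PM on Jun 3.
Arrival in UTC: 9:11 AM − 10:30 = 10:41 PM on Jun 3.
Elapsed = 10:41 PM − 12:00 PM = 10 hours 41 minutes.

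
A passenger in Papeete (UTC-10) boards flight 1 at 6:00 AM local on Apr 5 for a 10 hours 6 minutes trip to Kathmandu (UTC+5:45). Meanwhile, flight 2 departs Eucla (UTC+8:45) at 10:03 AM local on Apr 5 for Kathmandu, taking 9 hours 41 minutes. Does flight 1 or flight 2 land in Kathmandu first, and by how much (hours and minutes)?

Flight 1 in UTC: 6:00 AM + 10:00 = 4:00 PM on Apr 5.
+10 hours and 6 minutes → arrive 2:06 AM UTC on Apr 6.
Flight 2 in UTC: 10:03 AM − 8:45 = 1:18 AM on Apr 5.
+9 hours 41 minutes → arrive 10:59 AM UTC on Apr 5.
Flight 2 lands earlier by 15 hours 7 minutes.

the second, by 15 hours 7 minutes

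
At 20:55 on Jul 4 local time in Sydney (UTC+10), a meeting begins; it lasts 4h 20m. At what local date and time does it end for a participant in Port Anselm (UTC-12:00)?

Convert start to UTC: 20:55 − 10:00 = 10:55 UTC on Jul 4.
Add 4 hours 20 minutes duration → 15:15 UTC.
Port Anselm is UTC−12:00, so local end time = 15:15 − 12:00 = 03:15 on Jul 4.

03:15 on Jul 4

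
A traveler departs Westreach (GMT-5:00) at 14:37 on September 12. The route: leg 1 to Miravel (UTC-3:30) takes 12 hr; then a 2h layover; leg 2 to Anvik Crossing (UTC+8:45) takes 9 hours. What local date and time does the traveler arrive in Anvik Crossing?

Convert departure to UTC: 14:37 + 5:00 = 19:37 UTC on Sep 12.
Add 12 hours leg 1 → 07:37 UTC (Sep 13).
Add 2 hours layover in Miravel → 09:37 UTC.
Add 9 hours leg 2 → 18:37 UTC.
Anvik Crossing is UTC+8:45, so local arrival = 18:37 + 8:45 = 03:22 on Sep 14.

03:22 on September 14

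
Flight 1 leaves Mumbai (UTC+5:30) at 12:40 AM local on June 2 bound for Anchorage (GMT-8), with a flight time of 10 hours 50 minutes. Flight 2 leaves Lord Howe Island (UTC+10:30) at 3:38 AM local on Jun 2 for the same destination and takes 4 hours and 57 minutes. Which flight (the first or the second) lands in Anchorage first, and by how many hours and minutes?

the second, by 7 hours 55 minutes

Flight 1 in UTC: 12:40 AM − 5:30 = 7:10 PM on Jun 1.
+10 hours and 50 minutes → arrive 6:00 AM UTC on Jun 2.
Flight 2 in UTC: 3:38 AM − 10:30 = 5:08 PM on Jun 1.
+4 hours 57 minutes → arrive 10:05 PM UTC on Jun 1.
Flight 2 lands earlier by 7 hours 55 minutes.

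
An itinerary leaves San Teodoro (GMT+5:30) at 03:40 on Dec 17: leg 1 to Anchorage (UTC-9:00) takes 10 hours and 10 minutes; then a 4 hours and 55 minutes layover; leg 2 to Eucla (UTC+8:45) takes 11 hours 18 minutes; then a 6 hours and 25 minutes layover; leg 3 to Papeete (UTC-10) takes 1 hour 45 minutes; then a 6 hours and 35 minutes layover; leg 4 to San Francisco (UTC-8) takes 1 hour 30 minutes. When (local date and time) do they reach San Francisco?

08:48 on Dec 18

Convert departure to UTC: 03:40 − 5:30 = 22:10 UTC on Dec 16.
Add 10 hours and 10 minutes leg 1 → 08:20 UTC (Dec 17).
Add 4 hours and 55 minutes layover in Anchorage → 13:15 UTC.
Add 11 hours and 18 minutes leg 2 → 00:33 UTC (Dec 18).
Add 6 hours and 25 minutes layover in Eucla → 06:58 UTC.
Add 1 hour and 45 minutes leg 3 → 08:43 UTC.
Add 6 hours 35 minutes layover in Papeete → 15:18 UTC.
Add 1 hour 30 minutes leg 4 → 16:48 UTC.
San Francisco is UTC−8:00, so local arrival = 16:48 − 8:00 = 08:48 on Dec 18.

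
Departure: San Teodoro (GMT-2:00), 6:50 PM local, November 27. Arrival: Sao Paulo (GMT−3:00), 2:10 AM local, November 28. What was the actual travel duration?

Sao Paulo is 1:00 behind San Teodoro.
Clock-face elapsed time (ignoring zones) is 7 hours 20 minutes.
Actual elapsed = 7 hours 20 minutes + 1:00 = 8 hours 20 minutes.

8 hours 20 minutes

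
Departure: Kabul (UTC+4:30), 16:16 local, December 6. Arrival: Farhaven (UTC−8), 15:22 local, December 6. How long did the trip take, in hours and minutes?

11 hours 36 minutes

Departure in UTC: 16:16 − 4:30 = 11:46 on Dec 6.
Arrival in UTC: 15:22 + 8:00 = 23:22 on Dec 6.
Elapsed = 23:22 − 11:46 = 11 hours 36 minutes.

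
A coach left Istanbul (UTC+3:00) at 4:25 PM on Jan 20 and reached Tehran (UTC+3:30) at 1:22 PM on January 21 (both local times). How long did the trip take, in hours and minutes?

20 hours 27 minutes

Tehran is 0:30 ahead of Istanbul.
Clock-face elapsed time (ignoring zones) is 20 hours 57 minutes.
Actual elapsed = 20 hours 57 minutes − 0:30 = 20 hours 27 minutes.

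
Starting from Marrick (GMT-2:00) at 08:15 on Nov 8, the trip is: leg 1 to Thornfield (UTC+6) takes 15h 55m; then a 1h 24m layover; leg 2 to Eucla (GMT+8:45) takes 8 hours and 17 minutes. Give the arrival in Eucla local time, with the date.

Convert departure to UTC: 08:15 + 2:00 = 10:15 UTC on Nov 8.
Add 15 hours 55 minutes leg 1 → 02:10 UTC (Nov 9).
Add 1 hour 24 minutes layover in Thornfield → 03:34 UTC.
Add 8 hours 17 minutes leg 2 → 11:51 UTC.
Eucla is UTC+8:45, so local arrival = 11:51 + 8:45 = 20:36 on Nov 9.

20:36 on Nov 9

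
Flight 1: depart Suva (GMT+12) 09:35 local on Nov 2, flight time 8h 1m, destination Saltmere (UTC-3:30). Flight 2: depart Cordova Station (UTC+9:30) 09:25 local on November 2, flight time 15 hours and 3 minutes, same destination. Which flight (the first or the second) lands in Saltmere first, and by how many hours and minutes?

the first, by 9 hours 22 minutes

Flight 1 in UTC: 09:35 − 12:00 = 21:35 on Nov 1.
+8 hours and 1 minute → arrive 05:36 UTC on Nov 2.
Flight 2 in UTC: 09:25 − 9:30 = 23:55 on Nov 1.
+15 hours 3 minutes → arrive 14:58 UTC on Nov 2.
Flight 1 lands earlier by 9 hours 22 minutes.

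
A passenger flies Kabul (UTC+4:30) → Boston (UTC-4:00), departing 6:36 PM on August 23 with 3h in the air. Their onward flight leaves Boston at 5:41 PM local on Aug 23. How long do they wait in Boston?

4 hours 35 minutes

Convert departure to UTC: 6:36 PM − 4:30 = 2:06 PM UTC on Aug 23.
Add 3 hours flight time → 5:06 PM UTC.
Boston is UTC−4:00, so local arrival = 5:06 PM − 4:00 = 1:06 PM on Aug 23.
Layover = 5:41 PM − 1:06 PM = 4 hours 35 minutes.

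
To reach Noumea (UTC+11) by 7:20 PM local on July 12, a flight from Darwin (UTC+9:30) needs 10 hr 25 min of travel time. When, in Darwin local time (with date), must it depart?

7:25 AM on July 12

Target arrival in UTC: 7:20 PM − 11:00 = 8:20 AM on Jul 12.
Subtract 10 hours and 25 minutes → departure 9:55 PM UTC on Jul 11.
Darwin is UTC+9:30: 9:55 PM + 9:30 = 7:25 AM on Jul 12.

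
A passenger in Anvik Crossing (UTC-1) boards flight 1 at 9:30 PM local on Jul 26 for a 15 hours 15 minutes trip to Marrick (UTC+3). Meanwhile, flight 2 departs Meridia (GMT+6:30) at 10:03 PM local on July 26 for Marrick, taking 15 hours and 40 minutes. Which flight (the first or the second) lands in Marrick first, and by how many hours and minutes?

the second, by 6 hours 32 minutes

Flight 1 in UTC: 9:30 PM + 1:00 = 10:30 PM on Jul 26.
+15 hours and 15 minutes → arrive 1:45 PM UTC on Jul 27.
Flight 2 in UTC: 10:03 PM − 6:30 = 3:33 PM on Jul 26.
+15 hours and 40 minutes → arrive 7:13 AM UTC on Jul 27.
Flight 2 lands earlier by 6 hours 32 minutes.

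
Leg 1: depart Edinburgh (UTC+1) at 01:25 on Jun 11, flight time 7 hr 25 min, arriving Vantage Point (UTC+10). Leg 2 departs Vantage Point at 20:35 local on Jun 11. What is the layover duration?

Convert departure to UTC: 01:25 − 1:00 = 00:25 UTC on Jun 11.
Add 7 hours and 25 minutes flight time → 07:50 UTC.
Vantage Point is UTC+10:00, so local arrival = 07:50 + 10:00 = 17:50 on Jun 11.
Layover = 20:35 − 17:50 = 2 hours 45 minutes.

2 hours 45 minutes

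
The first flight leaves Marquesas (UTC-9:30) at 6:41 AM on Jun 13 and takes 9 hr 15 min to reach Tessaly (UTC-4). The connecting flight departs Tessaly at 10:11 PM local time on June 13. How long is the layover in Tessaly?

45 minutes

Convert departure to UTC: 6:41 AM + 9:30 = 4:11 PM UTC on Jun 13.
Add 9 hours 15 minutes flight time → 1:26 AM UTC (Jun 14).
Tessaly is UTC−4:00, so local arrival = 1:26 AM − 4:00 = 9:26 PM on Jun 13.
Layover = 10:11 PM − 9:26 PM = 45 minutes.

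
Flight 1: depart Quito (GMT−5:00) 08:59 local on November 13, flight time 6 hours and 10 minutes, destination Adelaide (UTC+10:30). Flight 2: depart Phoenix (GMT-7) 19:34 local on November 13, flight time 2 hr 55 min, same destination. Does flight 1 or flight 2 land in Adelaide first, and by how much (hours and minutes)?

the first, by 9 hours 20 minutes

Flight 1 in UTC: 08:59 + 5:00 = 13:59 on Nov 13.
+6 hours and 10 minutes → arrive 20:09 UTC on Nov 13.
Flight 2 in UTC: 19:34 + 7:00 = 02:34 on Nov 14.
+2 hours 55 minutes → arrive 05:29 UTC on Nov 14.
Flight 1 lands earlier by 9 hours 20 minutes.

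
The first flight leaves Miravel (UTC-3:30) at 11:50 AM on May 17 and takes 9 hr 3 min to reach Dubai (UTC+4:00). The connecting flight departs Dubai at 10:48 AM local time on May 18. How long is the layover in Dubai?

6 hours 25 minutes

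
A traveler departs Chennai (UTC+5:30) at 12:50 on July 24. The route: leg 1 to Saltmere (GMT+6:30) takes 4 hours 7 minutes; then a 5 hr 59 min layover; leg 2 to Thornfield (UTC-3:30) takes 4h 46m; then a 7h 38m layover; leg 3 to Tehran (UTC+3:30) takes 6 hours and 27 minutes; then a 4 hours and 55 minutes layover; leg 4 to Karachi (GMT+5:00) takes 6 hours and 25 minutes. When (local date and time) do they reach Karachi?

Convert departure to UTC: 12:50 − 5:30 = 07:20 UTC on Jul 24.
Add 4 hours and 7 minutes leg 1 → 11:27 UTC.
Add 5 hours 59 minutes layover in Saltmere → 17:26 UTC.
Add 4 hours 46 minutes leg 2 → 22:12 UTC.
Add 7 hours and 38 minutes layover in Thornfield → 05:50 UTC (Jul 25).
Add 6 hours and 27 minutes leg 3 → 12:17 UTC.
Add 4 hours and 55 minutes layover in Tehran → 17:12 UTC.
Add 6 hours 25 minutes leg 4 → 23:37 UTC.
Karachi is UTC+5:00, so local arrival = 23:37 + 5:00 = 04:37 on Jul 26.

04:37 on July 26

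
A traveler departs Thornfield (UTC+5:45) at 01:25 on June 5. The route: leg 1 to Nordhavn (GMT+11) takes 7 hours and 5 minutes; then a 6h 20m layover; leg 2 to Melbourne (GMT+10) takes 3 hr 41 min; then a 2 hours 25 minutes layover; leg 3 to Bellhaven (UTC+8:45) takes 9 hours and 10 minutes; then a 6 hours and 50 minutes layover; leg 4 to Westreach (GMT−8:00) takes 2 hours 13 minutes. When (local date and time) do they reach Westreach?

01:24 on June 6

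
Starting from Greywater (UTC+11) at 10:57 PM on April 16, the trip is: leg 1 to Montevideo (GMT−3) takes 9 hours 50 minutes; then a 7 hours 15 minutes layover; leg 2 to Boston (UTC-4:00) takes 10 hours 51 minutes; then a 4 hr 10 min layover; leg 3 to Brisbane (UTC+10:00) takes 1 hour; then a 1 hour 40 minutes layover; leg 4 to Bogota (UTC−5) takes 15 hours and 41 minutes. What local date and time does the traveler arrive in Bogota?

9:24 AM on April 18

Convert departure to UTC: 10:57 PM − 11:00 = 11:57 AM UTC on Apr 16.
Add 9 hours 50 minutes leg 1 → 9:47 PM UTC.
Add 7 hours 15 minutes layover in Montevideo → 5:02 AM UTC (Apr 17).
Add 10 hours 51 minutes leg 2 → 3:53 PM UTC.
Add 4 hours 10 minutes layover in Boston → 8:03 PM UTC.
Add 1 hour leg 3 → 9:03 PM UTC.
Add 1 hour and 40 minutes layover in Brisbane → 10:43 PM UTC.
Add 15 hours and 41 minutes leg 4 → 2:24 PM UTC (Apr 18).
Bogota is UTC−5:00, so local arrival = 2:24 PM − 5:00 = 9:24 AM on Apr 18.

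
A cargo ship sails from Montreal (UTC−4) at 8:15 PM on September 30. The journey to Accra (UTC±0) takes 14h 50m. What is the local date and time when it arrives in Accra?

3:05 PM on October 1

Convert departure to UTC: 8:15 PM + 4:00 = 12:15 AM UTC on Oct 1.
Add 14 hours 50 minutes travel time → 3:05 PM UTC.
Accra is UTC+0, so local arrival is the same: 3:05 PM on Oct 1.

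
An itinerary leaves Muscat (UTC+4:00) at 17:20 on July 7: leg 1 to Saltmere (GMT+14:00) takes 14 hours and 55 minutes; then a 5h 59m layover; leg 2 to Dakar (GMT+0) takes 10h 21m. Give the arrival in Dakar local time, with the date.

Convert departure to UTC: 17:20 − 4:00 = 13:20 UTC on Jul 7.
Add 14 hours and 55 minutes leg 1 → 04:15 UTC (Jul 8).
Add 5 hours 59 minutes layover in Saltmere → 10:14 UTC.
Add 10 hours and 21 minutes leg 2 → 20:35 UTC.
Dakar is UTC+0, so local arrival is the same: 20:35 on Jul 8.

20:35 on July 8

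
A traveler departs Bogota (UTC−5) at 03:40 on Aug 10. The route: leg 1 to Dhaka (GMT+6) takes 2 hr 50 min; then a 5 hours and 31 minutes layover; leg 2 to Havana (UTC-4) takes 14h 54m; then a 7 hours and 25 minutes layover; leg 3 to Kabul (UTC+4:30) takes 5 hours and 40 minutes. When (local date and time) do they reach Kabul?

01:30 on Aug 12

Convert departure to UTC: 03:40 + 5:00 = 08:40 UTC on Aug 10.
Add 2 hours 50 minutes leg 1 → 11:30 UTC.
Add 5 hours 31 minutes layover in Dhaka → 17:01 UTC.
Add 14 hours 54 minutes leg 2 → 07:55 UTC (Aug 11).
Add 7 hours and 25 minutes layover in Havana → 15:20 UTC.
Add 5 hours and 40 minutes leg 3 → 21:00 UTC.
Kabul is UTC+4:30, so local arrival = 21:00 + 4:30 = 01:30 on Aug 12.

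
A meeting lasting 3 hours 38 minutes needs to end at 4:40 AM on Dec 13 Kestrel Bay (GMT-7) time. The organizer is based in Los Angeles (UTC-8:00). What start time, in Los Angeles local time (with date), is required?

Target end time in UTC: 4:40 AM + 7:00 = 11:40 AM on Dec 13.
Subtract 3 hours and 38 minutes → start 8:02 AM UTC on Dec 13.
Los Angeles is UTC−8:00: 8:02 AM − 8:00 = 12:02 AM on Dec 13.

12:02 AM on Dec 13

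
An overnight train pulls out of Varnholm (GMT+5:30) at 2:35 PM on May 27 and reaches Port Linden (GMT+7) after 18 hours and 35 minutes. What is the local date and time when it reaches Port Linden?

Convert departure to UTC: 2:35 PM − 5:30 = 9:05 AM UTC on May 27.
Add 18 hours 35 minutes travel time → 3:40 AM UTC (May 28).
Port Linden is UTC+7:00, so local arrival = 3:40 AM + 7:00 = 10:40 AM on May 28.

10:40 AM on May 28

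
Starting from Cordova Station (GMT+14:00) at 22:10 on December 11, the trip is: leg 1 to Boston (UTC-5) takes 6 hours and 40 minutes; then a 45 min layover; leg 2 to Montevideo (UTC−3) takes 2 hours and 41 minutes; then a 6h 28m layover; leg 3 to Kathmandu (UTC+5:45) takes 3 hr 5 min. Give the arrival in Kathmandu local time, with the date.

09:34 on December 12

Convert departure to UTC: 22:10 − 14:00 = 08:10 UTC on Dec 11.
Add 6 hours and 40 minutes leg 1 → 14:50 UTC.
Add 45 minutes layover in Boston → 15:35 UTC.
Add 2 hours 41 minutes leg 2 → 18:16 UTC.
Add 6 hours and 28 minutes layover in Montevideo → 00:44 UTC (Dec 12).
Add 3 hours 5 minutes leg 3 → 03:49 UTC.
Kathmandu is UTC+5:45, so local arrival = 03:49 + 5:45 = 09:34 on Dec 12.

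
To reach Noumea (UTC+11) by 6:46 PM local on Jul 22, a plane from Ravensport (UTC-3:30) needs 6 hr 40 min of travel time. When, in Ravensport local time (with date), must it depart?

9:36 PM on July 21

Target arrival in UTC: 6:46 PM − 11:00 = 7:46 AM on Jul 22.
Subtract 6 hours 40 minutes → departure 1:06 AM UTC on Jul 22.
Ravensport is UTC−3:30: 1:06 AM − 3:30 = 9:36 PM on Jul 21.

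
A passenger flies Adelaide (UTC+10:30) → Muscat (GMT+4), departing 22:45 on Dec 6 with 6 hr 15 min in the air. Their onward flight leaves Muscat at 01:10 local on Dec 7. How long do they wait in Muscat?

2 hours 40 minutes

Convert departure to UTC: 22:45 − 10:30 = 12:15 UTC on Dec 6.
Add 6 hours and 15 minutes flight time → 18:30 UTC.
Muscat is UTC+4:00, so local arrival = 18:30 + 4:00 = 22:30 on Dec 6.
Layover = 01:10 − 22:30 (+1 day) = 2 hours 40 minutes.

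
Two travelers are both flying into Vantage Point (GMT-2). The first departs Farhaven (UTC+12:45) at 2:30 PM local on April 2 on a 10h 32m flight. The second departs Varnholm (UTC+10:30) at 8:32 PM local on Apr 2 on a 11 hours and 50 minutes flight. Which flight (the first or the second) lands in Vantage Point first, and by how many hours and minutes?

the first, by 9 hours 35 minutes

Flight 1 in UTC: 2:30 PM − 12:45 = 1:45 AM on Apr 2.
+10 hours and 32 minutes → arrive 12:17 PM UTC on Apr 2.
Flight 2 in UTC: 8:32 PM − 10:30 = 10:02 AM on Apr 2.
+11 hours 50 minutes → arrive 9:52 PM UTC on Apr 2.
Flight 1 lands earlier by 9 hours 35 minutes.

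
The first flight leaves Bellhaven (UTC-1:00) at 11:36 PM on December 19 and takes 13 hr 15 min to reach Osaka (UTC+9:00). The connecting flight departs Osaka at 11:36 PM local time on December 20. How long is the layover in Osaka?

Convert departure to UTC: 11:36 PM + 1:00 = 12:36 AM UTC on Dec 20.
Add 13 hours 15 minutes flight time → 1:51 PM UTC.
Osaka is UTC+9:00, so local arrival = 1:51 PM + 9:00 = 10:51 PM on Dec 20.
Layover = 11:36 PM − 10:51 PM = 45 minutes.

45 minutes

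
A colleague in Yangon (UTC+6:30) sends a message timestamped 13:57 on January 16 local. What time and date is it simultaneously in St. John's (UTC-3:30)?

03:57 on January 16

St. John's is 10:00 behind Yangon.
Shift by the zone difference: 13:57 − 10:00 = 03:57 on Jan 16 in St. John's.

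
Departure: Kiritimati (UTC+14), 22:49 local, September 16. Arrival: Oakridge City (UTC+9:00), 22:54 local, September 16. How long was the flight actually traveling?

Departure in UTC: 22:49 − 14:00 = 08:49 on Sep 16.
Arrival in UTC: 22:54 − 9:00 = 13:54 on Sep 16.
Elapsed = 13:54 − 08:49 = 5 hours 5 minutes.

5 hours 5 minutes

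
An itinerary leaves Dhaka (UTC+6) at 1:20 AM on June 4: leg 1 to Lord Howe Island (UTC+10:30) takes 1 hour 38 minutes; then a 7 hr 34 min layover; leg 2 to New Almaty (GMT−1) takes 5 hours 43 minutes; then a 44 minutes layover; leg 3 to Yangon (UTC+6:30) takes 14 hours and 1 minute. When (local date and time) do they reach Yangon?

7:30 AM on June 5

Convert departure to UTC: 1:20 AM − 6:00 = 7:20 PM UTC on Jun 3.
Add 1 hour and 38 minutes leg 1 → 8:58 PM UTC.
Add 7 hours and 34 minutes layover in Lord Howe Island → 4:32 AM UTC (Jun 4).
Add 5 hours 43 minutes leg 2 → 10:15 AM UTC.
Add 44 minutes layover in New Almaty → 10:59 AM UTC.
Add 14 hours 1 minute leg 3 → 1:00 AM UTC (Jun 5).
Yangon is UTC+6:30, so local arrival = 1:00 AM + 6:30 = 7:30 AM on Jun 5.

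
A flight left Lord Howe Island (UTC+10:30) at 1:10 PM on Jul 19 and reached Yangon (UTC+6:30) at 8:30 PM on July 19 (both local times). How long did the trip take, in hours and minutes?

Yangon is 4:00 behind Lord Howe Island.
Clock-face elapsed time (ignoring zones) is 7 hours 20 minutes.
Actual elapsed = 7 hours 20 minutes + 4:00 = 11 hours 20 minutes.

11 hours 20 minutes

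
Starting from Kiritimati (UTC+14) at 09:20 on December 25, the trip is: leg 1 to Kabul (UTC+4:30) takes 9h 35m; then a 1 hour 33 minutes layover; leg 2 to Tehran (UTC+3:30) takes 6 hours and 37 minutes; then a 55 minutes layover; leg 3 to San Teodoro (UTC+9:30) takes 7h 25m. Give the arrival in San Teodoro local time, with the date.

06:55 on December 26

Convert departure to UTC: 09:20 − 14:00 = 19:20 UTC on Dec 24.
Add 9 hours 35 minutes leg 1 → 04:55 UTC (Dec 25).
Add 1 hour and 33 minutes layover in Kabul → 06:28 UTC.
Add 6 hours and 37 minutes leg 2 → 13:05 UTC.
Add 55 minutes layover in Tehran → 14:00 UTC.
Add 7 hours and 25 minutes leg 3 → 21:25 UTC.
San Teodoro is UTC+9:30, so local arrival = 21:25 + 9:30 = 06:55 on Dec 26.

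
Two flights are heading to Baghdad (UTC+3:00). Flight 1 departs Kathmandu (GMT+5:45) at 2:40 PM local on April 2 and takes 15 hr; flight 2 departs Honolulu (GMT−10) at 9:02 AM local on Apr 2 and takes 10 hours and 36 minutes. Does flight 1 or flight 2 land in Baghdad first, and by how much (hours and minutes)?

the first, by 5 hours 43 minutes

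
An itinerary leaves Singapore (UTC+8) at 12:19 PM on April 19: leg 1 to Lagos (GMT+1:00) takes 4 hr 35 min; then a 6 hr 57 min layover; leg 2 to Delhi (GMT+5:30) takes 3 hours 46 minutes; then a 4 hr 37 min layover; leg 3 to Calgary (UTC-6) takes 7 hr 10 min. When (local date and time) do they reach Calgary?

Convert departure to UTC: 12:19 PM − 8:00 = 4:19 AM UTC on Apr 19.
Add 4 hours 35 minutes leg 1 → 8:54 AM UTC.
Add 6 hours and 57 minutes layover in Lagos → 3:51 PM UTC.
Add 3 hours and 46 minutes leg 2 → 7:37 PM UTC.
Add 4 hours and 37 minutes layover in Delhi → 12:14 AM UTC (Apr 20).
Add 7 hours 10 minutes leg 3 → 7:24 AM UTC.
Calgary is UTC−6:00, so local arrival = 7:24 AM − 6:00 = 1:24 AM on Apr 20.

1:24 AM on April 20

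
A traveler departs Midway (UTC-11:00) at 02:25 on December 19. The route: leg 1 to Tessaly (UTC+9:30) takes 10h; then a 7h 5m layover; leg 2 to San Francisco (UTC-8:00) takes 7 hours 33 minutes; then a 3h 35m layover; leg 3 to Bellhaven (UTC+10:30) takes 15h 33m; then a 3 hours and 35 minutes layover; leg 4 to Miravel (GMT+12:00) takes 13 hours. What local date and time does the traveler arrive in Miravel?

13:46 on December 22

Convert departure to UTC: 02:25 + 11:00 = 13:25 UTC on Dec 19.
Add 10 hours leg 1 → 23:25 UTC.
Add 7 hours and 5 minutes layover in Tessaly → 06:30 UTC (Dec 20).
Add 7 hours 33 minutes leg 2 → 14:03 UTC.
Add 3 hours 35 minutes layover in San Francisco → 17:38 UTC.
Add 15 hours and 33 minutes leg 3 → 09:11 UTC (Dec 21).
Add 3 hours and 35 minutes layover in Bellhaven → 12:46 UTC.
Add 13 hours leg 4 → 01:46 UTC (Dec 22).
Miravel is UTC+12:00, so local arrival = 01:46 + 12:00 = 13:46 on Dec 22.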